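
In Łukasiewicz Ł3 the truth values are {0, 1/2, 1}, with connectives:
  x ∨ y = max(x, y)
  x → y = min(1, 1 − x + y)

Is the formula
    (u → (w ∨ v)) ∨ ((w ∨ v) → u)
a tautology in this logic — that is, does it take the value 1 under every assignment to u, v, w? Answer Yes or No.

At u = 0, v = 0, w = 1/2, for instance:
w ∨ v = 1/2 ∨ 0 = 1/2
u → (w ∨ v) = 0 → 1/2 = 1
(w ∨ v) → u = 1/2 → 0 = 1/2
(u → (w ∨ v)) ∨ ((w ∨ v) → u) = 1 ∨ 1/2 = 1
and checking the remaining 26 assignments likewise gives ≥ 1 in every case.

Yes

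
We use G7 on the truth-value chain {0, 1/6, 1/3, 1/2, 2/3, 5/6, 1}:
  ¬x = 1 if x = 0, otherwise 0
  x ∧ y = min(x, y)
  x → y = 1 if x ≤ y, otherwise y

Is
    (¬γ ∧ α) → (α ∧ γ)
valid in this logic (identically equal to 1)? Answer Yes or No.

No

Counterexample: take α = 1/6, γ = 0.
¬γ = ¬0 = 1
¬γ ∧ α = 1 ∧ 1/6 = 1/6
α ∧ γ = 1/6 ∧ 0 = 0
(¬γ ∧ α) → (α ∧ γ) = 1/6 → 0 = 0
This gives 0 ≠ 1.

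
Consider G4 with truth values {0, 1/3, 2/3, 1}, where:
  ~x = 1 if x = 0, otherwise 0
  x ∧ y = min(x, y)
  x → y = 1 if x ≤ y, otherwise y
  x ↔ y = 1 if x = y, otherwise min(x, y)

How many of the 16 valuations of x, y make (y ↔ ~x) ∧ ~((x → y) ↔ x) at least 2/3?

x = 0, y = 0 ↦ 0  <
x = 0, y = 1/3 ↦ 1/3  <
x = 0, y = 2/3 ↦ 2/3  ≥
x = 0, y = 1 ↦ 1  ≥
x = 1/3, y = 0 ↦ 1  ≥
x = 1/3, y = 1/3 ↦ 0  <
x = 1/3, y = 2/3 ↦ 0  <
x = 1/3, y = 1 ↦ 0  <
x = 2/3, y = 0 ↦ 1  ≥
x = 2/3, y = 1/3 ↦ 0  <
x = 2/3, y = 2/3 ↦ 0  <
x = 2/3, y = 1 ↦ 0  <
x = 1, y = 0 ↦ 1  ≥
x = 1, y = 1/3 ↦ 0  <
x = 1, y = 2/3 ↦ 0  <
x = 1, y = 1 ↦ 0  <
So 5 of the 16 assignments meet the threshold.

5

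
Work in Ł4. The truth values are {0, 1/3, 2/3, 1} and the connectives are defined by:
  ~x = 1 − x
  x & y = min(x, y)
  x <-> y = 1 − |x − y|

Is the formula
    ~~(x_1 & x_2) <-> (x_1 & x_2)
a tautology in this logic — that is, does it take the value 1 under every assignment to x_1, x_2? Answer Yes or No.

Yes

x_1 = 0, x_2 = 0 ↦ 1
x_1 = 0, x_2 = 1/3 ↦ 1
x_1 = 0, x_2 = 2/3 ↦ 1
x_1 = 0, x_2 = 1 ↦ 1
x_1 = 1/3, x_2 = 0 ↦ 1
x_1 = 1/3, x_2 = 1/3 ↦ 1
x_1 = 1/3, x_2 = 2/3 ↦ 1
x_1 = 1/3, x_2 = 1 ↦ 1
x_1 = 2/3, x_2 = 0 ↦ 1
x_1 = 2/3, x_2 = 1/3 ↦ 1
x_1 = 2/3, x_2 = 2/3 ↦ 1
x_1 = 2/3, x_2 = 1 ↦ 1
x_1 = 1, x_2 = 0 ↦ 1
x_1 = 1, x_2 = 1/3 ↦ 1
x_1 = 1, x_2 = 2/3 ↦ 1
x_1 = 1, x_2 = 1 ↦ 1
Every assignment gives a value ≥ 1.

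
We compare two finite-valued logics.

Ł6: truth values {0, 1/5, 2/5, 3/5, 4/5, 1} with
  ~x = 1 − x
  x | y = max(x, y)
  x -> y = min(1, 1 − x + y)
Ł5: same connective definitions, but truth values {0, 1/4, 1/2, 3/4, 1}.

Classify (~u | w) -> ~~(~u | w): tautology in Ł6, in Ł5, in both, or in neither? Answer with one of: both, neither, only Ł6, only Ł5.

both

In Ł6: every assignment gives 1 — tautology.
In Ł5: every assignment gives 1 — tautology.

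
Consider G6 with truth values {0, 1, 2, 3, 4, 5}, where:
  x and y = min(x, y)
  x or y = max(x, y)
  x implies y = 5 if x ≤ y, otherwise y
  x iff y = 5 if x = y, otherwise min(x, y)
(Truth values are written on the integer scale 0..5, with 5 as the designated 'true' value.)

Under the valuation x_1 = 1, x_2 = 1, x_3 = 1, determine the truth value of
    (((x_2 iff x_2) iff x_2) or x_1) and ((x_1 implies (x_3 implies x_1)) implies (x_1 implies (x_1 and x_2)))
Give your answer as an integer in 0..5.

x_2 iff x_2 = 1 iff 1 = 5
(x_2 iff x_2) iff x_2 = 5 iff 1 = 1
((x_2 iff x_2) iff x_2) or x_1 = 1 or 1 = 1
x_3 implies x_1 = 1 implies 1 = 5
x_1 implies (x_3 implies x_1) = 1 implies 5 = 5
x_1 and x_2 = 1 and 1 = 1
x_1 implies (x_1 and x_2) = 1 implies 1 = 5
(x_1 implies (x_3 implies x_1)) implies (x_1 implies (x_1 and x_2)) = 5 implies 5 = 5
(((x_2 iff x_2) iff x_2) or x_1) and ((x_1 implies (x_3 implies x_1)) implies (x_1 implies (x_1 and x_2))) = 1 and 5 = 1

1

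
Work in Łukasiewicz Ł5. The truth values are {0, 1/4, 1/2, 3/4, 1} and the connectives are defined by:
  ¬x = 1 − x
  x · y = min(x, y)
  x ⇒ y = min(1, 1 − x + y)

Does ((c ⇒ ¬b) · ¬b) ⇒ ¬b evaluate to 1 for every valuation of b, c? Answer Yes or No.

At b = 3/4, c = 1/4, for instance:
¬b = ¬3/4 = 1/4
c ⇒ ¬b = 1/4 ⇒ 1/4 = 1
¬b = ¬3/4 = 1/4
(c ⇒ ¬b) · ¬b = 1 · 1/4 = 1/4
((c ⇒ ¬b) · ¬b) ⇒ ¬b = 1/4 ⇒ 1/4 = 1
and checking the remaining 24 assignments likewise gives ≥ 1 in every case.

Yes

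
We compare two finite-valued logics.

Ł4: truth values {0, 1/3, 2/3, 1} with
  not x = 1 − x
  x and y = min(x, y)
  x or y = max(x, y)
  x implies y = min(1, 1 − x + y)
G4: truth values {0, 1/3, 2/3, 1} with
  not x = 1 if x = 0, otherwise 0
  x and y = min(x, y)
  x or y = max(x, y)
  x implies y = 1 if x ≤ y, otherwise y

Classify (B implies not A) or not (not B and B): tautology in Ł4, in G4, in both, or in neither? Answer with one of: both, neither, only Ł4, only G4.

only G4

In Ł4: at A = 2/3, B = 2/3 the value is 2/3 — not a tautology.
In G4: every assignment gives 1 — tautology.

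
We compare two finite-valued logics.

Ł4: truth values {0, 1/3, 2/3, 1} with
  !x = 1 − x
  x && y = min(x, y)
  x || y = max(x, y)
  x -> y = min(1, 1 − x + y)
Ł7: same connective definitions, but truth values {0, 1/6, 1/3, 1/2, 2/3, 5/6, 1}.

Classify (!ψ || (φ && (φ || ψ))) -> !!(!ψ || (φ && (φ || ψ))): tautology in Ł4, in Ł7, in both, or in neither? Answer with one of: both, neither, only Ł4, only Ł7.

both

In Ł4: every assignment gives 1 — tautology.
In Ł7: every assignment gives 1 — tautology.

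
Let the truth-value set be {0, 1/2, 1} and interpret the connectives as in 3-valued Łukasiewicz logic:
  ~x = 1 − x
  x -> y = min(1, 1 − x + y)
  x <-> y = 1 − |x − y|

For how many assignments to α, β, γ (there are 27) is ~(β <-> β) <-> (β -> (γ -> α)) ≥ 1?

1

value 1: 1 assignment (counts)
value 1/2: 3 assignments
value 0: 23 assignments
So 1 of the 27 assignments meets the threshold.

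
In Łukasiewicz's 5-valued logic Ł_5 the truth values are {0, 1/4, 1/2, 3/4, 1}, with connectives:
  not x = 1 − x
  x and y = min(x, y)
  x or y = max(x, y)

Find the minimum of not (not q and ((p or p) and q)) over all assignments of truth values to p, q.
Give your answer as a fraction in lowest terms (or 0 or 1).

Take p = 1/2, q = 1/2:
not q = not 1/2 = 1/2
p or p = 1/2 or 1/2 = 1/2
(p or p) and q = 1/2 and 1/2 = 1/2
not q and ((p or p) and q) = 1/2 and 1/2 = 1/2
not (not q and ((p or p) and q)) = not 1/2 = 1/2
No assignment yields a value below 1/2, so this is the minimum.

1/2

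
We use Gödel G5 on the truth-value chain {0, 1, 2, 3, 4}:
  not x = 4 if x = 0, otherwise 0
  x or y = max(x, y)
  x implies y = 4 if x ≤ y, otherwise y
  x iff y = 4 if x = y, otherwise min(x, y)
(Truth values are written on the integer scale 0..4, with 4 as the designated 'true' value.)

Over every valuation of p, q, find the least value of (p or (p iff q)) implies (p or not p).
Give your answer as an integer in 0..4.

1

Take p = 1, q = 1:
p iff q = 1 iff 1 = 4
p or (p iff q) = 1 or 4 = 4
not p = not 1 = 0
p or not p = 1 or 0 = 1
(p or (p iff q)) implies (p or not p) = 4 implies 1 = 1
No assignment yields a value below 1, so this is the minimum.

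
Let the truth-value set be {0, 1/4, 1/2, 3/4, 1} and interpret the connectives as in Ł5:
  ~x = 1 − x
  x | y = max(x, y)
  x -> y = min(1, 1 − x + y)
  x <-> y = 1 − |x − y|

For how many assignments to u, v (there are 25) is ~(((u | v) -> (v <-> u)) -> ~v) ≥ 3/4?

4

value 1: 1 assignment (counts)
value 3/4: 3 assignments (counts)
value 1/2: 7 assignments
value 1/4: 5 assignments
value 0: 9 assignments
So 4 of the 25 assignments meet the threshold.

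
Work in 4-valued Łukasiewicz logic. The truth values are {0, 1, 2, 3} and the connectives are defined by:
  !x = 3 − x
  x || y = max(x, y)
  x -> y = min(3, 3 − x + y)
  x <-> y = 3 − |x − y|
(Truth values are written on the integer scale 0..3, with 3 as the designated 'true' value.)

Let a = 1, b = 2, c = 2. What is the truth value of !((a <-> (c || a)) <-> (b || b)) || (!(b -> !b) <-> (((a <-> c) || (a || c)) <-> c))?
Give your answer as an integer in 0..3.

c || a = 2 || 1 = 2
a <-> (c || a) = 1 <-> 2 = 2
b || b = 2 || 2 = 2
(a <-> (c || a)) <-> (b || b) = 2 <-> 2 = 3
!((a <-> (c || a)) <-> (b || b)) = !3 = 0
!b = !2 = 1
b -> !b = 2 -> 1 = 2
!(b -> !b) = !2 = 1
a <-> c = 1 <-> 2 = 2
a || c = 1 || 2 = 2
(a <-> c) || (a || c) = 2 || 2 = 2
((a <-> c) || (a || c)) <-> c = 2 <-> 2 = 3
!(b -> !b) <-> (((a <-> c) || (a || c)) <-> c) = 1 <-> 3 = 1
!((a <-> (c || a)) <-> (b || b)) || (!(b -> !b) <-> (((a <-> c) || (a || c)) <-> c)) = 0 || 1 = 1

1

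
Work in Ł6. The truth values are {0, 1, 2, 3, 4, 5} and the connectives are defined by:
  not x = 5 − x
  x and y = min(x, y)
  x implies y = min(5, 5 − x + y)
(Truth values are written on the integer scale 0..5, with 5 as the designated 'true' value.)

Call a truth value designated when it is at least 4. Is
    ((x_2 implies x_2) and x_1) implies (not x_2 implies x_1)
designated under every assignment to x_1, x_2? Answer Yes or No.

At x_1 = 5, x_2 = 1, for instance:
x_2 implies x_2 = 1 implies 1 = 5
(x_2 implies x_2) and x_1 = 5 and 5 = 5
not x_2 = not 1 = 4
not x_2 implies x_1 = 4 implies 5 = 5
((x_2 implies x_2) and x_1) implies (not x_2 implies x_1) = 5 implies 5 = 5
and checking the remaining 35 assignments likewise gives ≥ 4 in every case.

Yes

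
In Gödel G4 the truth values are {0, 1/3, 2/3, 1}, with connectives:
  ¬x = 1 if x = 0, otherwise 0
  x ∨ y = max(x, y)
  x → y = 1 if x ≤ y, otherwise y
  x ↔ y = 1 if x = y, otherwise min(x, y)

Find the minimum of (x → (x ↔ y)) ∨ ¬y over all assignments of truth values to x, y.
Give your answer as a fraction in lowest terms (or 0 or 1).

1/3

Take x = 2/3, y = 1/3:
x ↔ y = 2/3 ↔ 1/3 = 1/3
x → (x ↔ y) = 2/3 → 1/3 = 1/3
¬y = ¬1/3 = 0
(x → (x ↔ y)) ∨ ¬y = 1/3 ∨ 0 = 1/3
No assignment yields a value below 1/3, so this is the minimum.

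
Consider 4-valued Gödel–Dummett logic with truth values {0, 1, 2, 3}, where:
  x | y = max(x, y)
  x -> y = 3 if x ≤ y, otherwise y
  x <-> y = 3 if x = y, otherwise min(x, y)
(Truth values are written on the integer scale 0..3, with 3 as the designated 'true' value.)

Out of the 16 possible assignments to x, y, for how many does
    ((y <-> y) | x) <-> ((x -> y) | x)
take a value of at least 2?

x = 0, y = 0 ↦ 3  ≥
x = 0, y = 1 ↦ 3  ≥
x = 0, y = 2 ↦ 3  ≥
x = 0, y = 3 ↦ 3  ≥
x = 1, y = 0 ↦ 1  <
x = 1, y = 1 ↦ 3  ≥
x = 1, y = 2 ↦ 3  ≥
x = 1, y = 3 ↦ 3  ≥
x = 2, y = 0 ↦ 2  ≥
x = 2, y = 1 ↦ 2  ≥
x = 2, y = 2 ↦ 3  ≥
x = 2, y = 3 ↦ 3  ≥
x = 3, y = 0 ↦ 3  ≥
x = 3, y = 1 ↦ 3  ≥
x = 3, y = 2 ↦ 3  ≥
x = 3, y = 3 ↦ 3  ≥
So 15 of the 16 assignments meet the threshold.

15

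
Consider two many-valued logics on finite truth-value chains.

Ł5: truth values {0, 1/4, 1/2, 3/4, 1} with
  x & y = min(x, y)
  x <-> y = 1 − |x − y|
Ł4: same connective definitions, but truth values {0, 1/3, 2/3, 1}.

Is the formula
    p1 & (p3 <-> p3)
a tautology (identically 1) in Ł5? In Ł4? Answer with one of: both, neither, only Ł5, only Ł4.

In Ł5: at p1 = 0, p3 = 0 the value is 0 — not a tautology.
In Ł4: at p1 = 0, p3 = 0 the value is 0 — not a tautology.

neither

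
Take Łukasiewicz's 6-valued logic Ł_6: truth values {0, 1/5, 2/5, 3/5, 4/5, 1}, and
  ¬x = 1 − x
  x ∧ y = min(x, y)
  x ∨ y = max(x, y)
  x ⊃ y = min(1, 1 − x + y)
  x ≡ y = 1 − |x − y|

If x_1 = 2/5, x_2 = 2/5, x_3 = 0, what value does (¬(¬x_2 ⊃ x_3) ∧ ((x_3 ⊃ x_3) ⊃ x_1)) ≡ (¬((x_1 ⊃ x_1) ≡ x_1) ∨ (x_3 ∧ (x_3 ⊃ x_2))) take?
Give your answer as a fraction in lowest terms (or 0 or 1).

4/5

¬x_2 = ¬2/5 = 3/5
¬x_2 ⊃ x_3 = 3/5 ⊃ 0 = 2/5
¬(¬x_2 ⊃ x_3) = ¬2/5 = 3/5
x_3 ⊃ x_3 = 0 ⊃ 0 = 1
(x_3 ⊃ x_3) ⊃ x_1 = 1 ⊃ 2/5 = 2/5
¬(¬x_2 ⊃ x_3) ∧ ((x_3 ⊃ x_3) ⊃ x_1) = 3/5 ∧ 2/5 = 2/5
x_1 ⊃ x_1 = 2/5 ⊃ 2/5 = 1
(x_1 ⊃ x_1) ≡ x_1 = 1 ≡ 2/5 = 2/5
¬((x_1 ⊃ x_1) ≡ x_1) = ¬2/5 = 3/5
x_3 ⊃ x_2 = 0 ⊃ 2/5 = 1
x_3 ∧ (x_3 ⊃ x_2) = 0 ∧ 1 = 0
¬((x_1 ⊃ x_1) ≡ x_1) ∨ (x_3 ∧ (x_3 ⊃ x_2)) = 3/5 ∨ 0 = 3/5
(¬(¬x_2 ⊃ x_3) ∧ ((x_3 ⊃ x_3) ⊃ x_1)) ≡ (¬((x_1 ⊃ x_1) ≡ x_1) ∨ (x_3 ∧ (x_3 ⊃ x_2))) = 2/5 ≡ 3/5 = 4/5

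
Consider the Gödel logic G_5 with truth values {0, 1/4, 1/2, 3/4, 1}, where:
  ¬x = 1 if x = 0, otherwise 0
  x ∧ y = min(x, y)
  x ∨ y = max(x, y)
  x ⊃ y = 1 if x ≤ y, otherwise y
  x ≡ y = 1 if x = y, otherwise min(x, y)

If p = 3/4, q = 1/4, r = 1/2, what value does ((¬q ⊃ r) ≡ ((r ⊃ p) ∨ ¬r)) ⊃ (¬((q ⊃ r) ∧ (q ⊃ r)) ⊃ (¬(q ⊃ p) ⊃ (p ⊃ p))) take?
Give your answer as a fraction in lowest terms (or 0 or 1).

¬q = ¬1/4 = 0
¬q ⊃ r = 0 ⊃ 1/2 = 1
r ⊃ p = 1/2 ⊃ 3/4 = 1
¬r = ¬1/2 = 0
(r ⊃ p) ∨ ¬r = 1 ∨ 0 = 1
(¬q ⊃ r) ≡ ((r ⊃ p) ∨ ¬r) = 1 ≡ 1 = 1
q ⊃ r = 1/4 ⊃ 1/2 = 1
q ⊃ r = 1/4 ⊃ 1/2 = 1
(q ⊃ r) ∧ (q ⊃ r) = 1 ∧ 1 = 1
¬((q ⊃ r) ∧ (q ⊃ r)) = ¬1 = 0
q ⊃ p = 1/4 ⊃ 3/4 = 1
¬(q ⊃ p) = ¬1 = 0
p ⊃ p = 3/4 ⊃ 3/4 = 1
¬(q ⊃ p) ⊃ (p ⊃ p) = 0 ⊃ 1 = 1
¬((q ⊃ r) ∧ (q ⊃ r)) ⊃ (¬(q ⊃ p) ⊃ (p ⊃ p)) = 0 ⊃ 1 = 1
((¬q ⊃ r) ≡ ((r ⊃ p) ∨ ¬r)) ⊃ (¬((q ⊃ r) ∧ (q ⊃ r)) ⊃ (¬(q ⊃ p) ⊃ (p ⊃ p))) = 1 ⊃ 1 = 1

1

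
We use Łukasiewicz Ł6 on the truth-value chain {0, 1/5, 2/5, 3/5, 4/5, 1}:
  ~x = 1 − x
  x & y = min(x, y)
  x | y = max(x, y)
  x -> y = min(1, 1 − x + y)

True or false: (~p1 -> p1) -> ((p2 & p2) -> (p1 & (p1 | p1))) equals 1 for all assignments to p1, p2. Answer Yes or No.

Counterexample: take p1 = 1/5, p2 = 1.
~p1 = ~1/5 = 4/5
~p1 -> p1 = 4/5 -> 1/5 = 2/5
p2 & p2 = 1 & 1 = 1
p1 | p1 = 1/5 | 1/5 = 1/5
p1 & (p1 | p1) = 1/5 & 1/5 = 1/5
(p2 & p2) -> (p1 & (p1 | p1)) = 1 -> 1/5 = 1/5
(~p1 -> p1) -> ((p2 & p2) -> (p1 & (p1 | p1))) = 2/5 -> 1/5 = 4/5
This gives 4/5 ≠ 1.

No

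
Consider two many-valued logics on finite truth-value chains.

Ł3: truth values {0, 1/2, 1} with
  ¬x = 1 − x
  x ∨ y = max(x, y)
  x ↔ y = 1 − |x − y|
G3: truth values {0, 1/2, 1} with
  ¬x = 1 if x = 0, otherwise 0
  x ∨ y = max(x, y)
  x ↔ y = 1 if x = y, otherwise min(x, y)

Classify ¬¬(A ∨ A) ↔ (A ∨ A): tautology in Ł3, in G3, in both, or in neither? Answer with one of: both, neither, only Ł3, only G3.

only Ł3

In Ł3: every assignment gives 1 — tautology.
In G3: at A = 1/2 the value is 1/2 — not a tautology.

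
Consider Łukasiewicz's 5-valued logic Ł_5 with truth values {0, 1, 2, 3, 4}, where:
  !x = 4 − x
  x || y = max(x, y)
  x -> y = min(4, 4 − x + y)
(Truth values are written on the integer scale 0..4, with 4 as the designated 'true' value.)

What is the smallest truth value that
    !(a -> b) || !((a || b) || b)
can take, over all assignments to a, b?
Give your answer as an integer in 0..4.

Take a = 0, b = 4:
a -> b = 0 -> 4 = 4
!(a -> b) = !4 = 0
a || b = 0 || 4 = 4
(a || b) || b = 4 || 4 = 4
!((a || b) || b) = !4 = 0
!(a -> b) || !((a || b) || b) = 0 || 0 = 0
No assignment yields a value below 0, so this is the minimum.

0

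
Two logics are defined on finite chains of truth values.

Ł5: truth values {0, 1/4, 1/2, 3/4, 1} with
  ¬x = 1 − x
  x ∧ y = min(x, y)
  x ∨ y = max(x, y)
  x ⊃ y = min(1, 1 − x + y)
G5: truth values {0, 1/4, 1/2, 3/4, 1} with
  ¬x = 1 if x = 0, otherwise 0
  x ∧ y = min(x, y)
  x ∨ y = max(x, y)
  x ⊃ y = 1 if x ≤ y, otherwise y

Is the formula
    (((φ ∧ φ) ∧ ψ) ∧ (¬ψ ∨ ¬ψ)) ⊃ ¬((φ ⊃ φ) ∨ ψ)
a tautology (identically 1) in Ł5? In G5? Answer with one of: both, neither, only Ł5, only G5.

In Ł5: at φ = 1/4, ψ = 1/4 the value is 3/4 — not a tautology.
In G5: every assignment gives 1 — tautology.

only G5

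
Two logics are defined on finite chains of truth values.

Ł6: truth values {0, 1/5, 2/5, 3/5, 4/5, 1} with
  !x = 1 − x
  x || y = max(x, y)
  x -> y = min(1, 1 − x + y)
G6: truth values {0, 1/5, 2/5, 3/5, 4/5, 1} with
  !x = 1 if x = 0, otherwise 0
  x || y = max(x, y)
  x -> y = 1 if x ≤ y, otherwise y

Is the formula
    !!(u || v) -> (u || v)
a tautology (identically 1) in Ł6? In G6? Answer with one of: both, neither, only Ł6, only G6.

only Ł6

In Ł6: every assignment gives 1 — tautology.
In G6: at u = 0, v = 1/5 the value is 1/5 — not a tautology.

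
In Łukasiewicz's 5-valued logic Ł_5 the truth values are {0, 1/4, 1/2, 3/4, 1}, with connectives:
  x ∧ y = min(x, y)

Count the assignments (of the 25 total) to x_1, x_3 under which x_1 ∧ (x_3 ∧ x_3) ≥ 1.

value 1: 1 assignment (counts)
value 3/4: 3 assignments
value 1/2: 5 assignments
value 1/4: 7 assignments
value 0: 9 assignments
So 1 of the 25 assignments meets the threshold.

1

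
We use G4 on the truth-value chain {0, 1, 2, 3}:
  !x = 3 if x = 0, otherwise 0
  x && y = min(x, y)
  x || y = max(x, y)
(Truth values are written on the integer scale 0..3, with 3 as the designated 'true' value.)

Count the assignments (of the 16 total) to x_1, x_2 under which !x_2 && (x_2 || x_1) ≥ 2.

2

x_1 = 0, x_2 = 0 ↦ 0  <
x_1 = 0, x_2 = 1 ↦ 0  <
x_1 = 0, x_2 = 2 ↦ 0  <
x_1 = 0, x_2 = 3 ↦ 0  <
x_1 = 1, x_2 = 0 ↦ 1  <
x_1 = 1, x_2 = 1 ↦ 0  <
x_1 = 1, x_2 = 2 ↦ 0  <
x_1 = 1, x_2 = 3 ↦ 0  <
x_1 = 2, x_2 = 0 ↦ 2  ≥
x_1 = 2, x_2 = 1 ↦ 0  <
x_1 = 2, x_2 = 2 ↦ 0  <
x_1 = 2, x_2 = 3 ↦ 0  <
x_1 = 3, x_2 = 0 ↦ 3  ≥
x_1 = 3, x_2 = 1 ↦ 0  <
x_1 = 3, x_2 = 2 ↦ 0  <
x_1 = 3, x_2 = 3 ↦ 0  <
So 2 of the 16 assignments meet the threshold.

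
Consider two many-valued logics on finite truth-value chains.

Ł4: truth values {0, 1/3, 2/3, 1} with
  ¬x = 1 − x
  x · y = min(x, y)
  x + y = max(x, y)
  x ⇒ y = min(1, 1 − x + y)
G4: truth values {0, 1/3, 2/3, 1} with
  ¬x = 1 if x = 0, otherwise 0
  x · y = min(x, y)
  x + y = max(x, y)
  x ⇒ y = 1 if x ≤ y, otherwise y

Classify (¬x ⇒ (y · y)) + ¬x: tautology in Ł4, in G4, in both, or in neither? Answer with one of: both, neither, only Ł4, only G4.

only G4

In Ł4: at x = 1/3, y = 0 the value is 2/3 — not a tautology.
In G4: every assignment gives 1 — tautology.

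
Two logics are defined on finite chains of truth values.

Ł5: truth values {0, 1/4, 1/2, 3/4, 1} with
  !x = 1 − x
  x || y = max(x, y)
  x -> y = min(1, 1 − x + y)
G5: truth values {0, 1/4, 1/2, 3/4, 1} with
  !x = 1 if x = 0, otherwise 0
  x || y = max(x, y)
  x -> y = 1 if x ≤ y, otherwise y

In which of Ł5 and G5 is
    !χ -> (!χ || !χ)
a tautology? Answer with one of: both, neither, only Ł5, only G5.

both

In Ł5: every assignment gives 1 — tautology.
In G5: every assignment gives 1 — tautology.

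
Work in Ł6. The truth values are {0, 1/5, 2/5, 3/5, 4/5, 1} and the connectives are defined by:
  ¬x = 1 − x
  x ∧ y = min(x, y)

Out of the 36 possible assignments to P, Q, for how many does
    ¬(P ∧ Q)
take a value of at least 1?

value 1: 11 assignments (counts)
value 4/5: 9 assignments
value 3/5: 7 assignments
value 2/5: 5 assignments
value 1/5: 3 assignments
value 0: 1 assignment
So 11 of the 36 assignments meet the threshold.

11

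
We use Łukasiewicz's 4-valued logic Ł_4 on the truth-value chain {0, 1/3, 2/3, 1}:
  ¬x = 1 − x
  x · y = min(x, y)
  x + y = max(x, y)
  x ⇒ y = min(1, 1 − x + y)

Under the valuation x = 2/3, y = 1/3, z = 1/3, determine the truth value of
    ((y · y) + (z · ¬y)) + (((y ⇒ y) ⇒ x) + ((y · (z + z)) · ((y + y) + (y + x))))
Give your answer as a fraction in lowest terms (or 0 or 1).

2/3

y · y = 1/3 · 1/3 = 1/3
¬y = ¬1/3 = 2/3
z · ¬y = 1/3 · 2/3 = 1/3
(y · y) + (z · ¬y) = 1/3 + 1/3 = 1/3
y ⇒ y = 1/3 ⇒ 1/3 = 1
(y ⇒ y) ⇒ x = 1 ⇒ 2/3 = 2/3
z + z = 1/3 + 1/3 = 1/3
y · (z + z) = 1/3 · 1/3 = 1/3
y + y = 1/3 + 1/3 = 1/3
y + x = 1/3 + 2/3 = 2/3
(y + y) + (y + x) = 1/3 + 2/3 = 2/3
(y · (z + z)) · ((y + y) + (y + x)) = 1/3 · 2/3 = 1/3
((y ⇒ y) ⇒ x) + ((y · (z + z)) · ((y + y) + (y + x))) = 2/3 + 1/3 = 2/3
((y · y) + (z · ¬y)) + (((y ⇒ y) ⇒ x) + ((y · (z + z)) · ((y + y) + (y + x)))) = 1/3 + 2/3 = 2/3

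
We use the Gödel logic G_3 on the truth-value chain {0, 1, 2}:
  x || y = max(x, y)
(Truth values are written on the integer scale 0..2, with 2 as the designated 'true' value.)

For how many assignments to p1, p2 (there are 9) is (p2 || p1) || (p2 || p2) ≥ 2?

5

p1 = 0, p2 = 0 ↦ 0  <
p1 = 0, p2 = 1 ↦ 1  <
p1 = 0, p2 = 2 ↦ 2  ≥
p1 = 1, p2 = 0 ↦ 1  <
p1 = 1, p2 = 1 ↦ 1  <
p1 = 1, p2 = 2 ↦ 2  ≥
p1 = 2, p2 = 0 ↦ 2  ≥
p1 = 2, p2 = 1 ↦ 2  ≥
p1 = 2, p2 = 2 ↦ 2  ≥
So 5 of the 9 assignments meet the threshold.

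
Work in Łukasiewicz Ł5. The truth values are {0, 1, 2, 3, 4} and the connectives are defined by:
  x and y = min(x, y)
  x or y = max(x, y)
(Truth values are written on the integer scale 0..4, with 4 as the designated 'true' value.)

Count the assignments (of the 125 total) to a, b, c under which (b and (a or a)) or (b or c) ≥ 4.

45

value 4: 45 assignments (counts)
value 3: 35 assignments
value 2: 25 assignments
value 1: 15 assignments
value 0: 5 assignments
So 45 of the 125 assignments meet the threshold.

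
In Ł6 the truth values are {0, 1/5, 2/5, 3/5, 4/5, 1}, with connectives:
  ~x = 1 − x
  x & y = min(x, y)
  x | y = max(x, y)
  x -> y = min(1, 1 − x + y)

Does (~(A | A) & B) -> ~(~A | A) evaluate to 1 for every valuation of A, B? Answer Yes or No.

No

Counterexample: take A = 0, B = 1/5.
A | A = 0 | 0 = 0
~(A | A) = ~0 = 1
~(A | A) & B = 1 & 1/5 = 1/5
~A = ~0 = 1
~A | A = 1 | 0 = 1
~(~A | A) = ~1 = 0
(~(A | A) & B) -> ~(~A | A) = 1/5 -> 0 = 4/5
This gives 4/5 ≠ 1.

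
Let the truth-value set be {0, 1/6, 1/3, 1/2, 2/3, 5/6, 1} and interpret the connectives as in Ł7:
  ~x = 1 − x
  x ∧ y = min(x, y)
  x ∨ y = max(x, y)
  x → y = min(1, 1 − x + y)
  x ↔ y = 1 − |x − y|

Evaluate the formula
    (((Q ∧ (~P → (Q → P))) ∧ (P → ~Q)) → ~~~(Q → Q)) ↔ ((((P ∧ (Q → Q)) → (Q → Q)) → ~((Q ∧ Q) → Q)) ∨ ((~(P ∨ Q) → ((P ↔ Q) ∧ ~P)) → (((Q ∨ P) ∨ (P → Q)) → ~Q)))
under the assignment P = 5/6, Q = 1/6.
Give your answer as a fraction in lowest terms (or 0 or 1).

~P = ~5/6 = 1/6
Q → P = 1/6 → 5/6 = 1
~P → (Q → P) = 1/6 → 1 = 1
Q ∧ (~P → (Q → P)) = 1/6 ∧ 1 = 1/6
~Q = ~1/6 = 5/6
P → ~Q = 5/6 → 5/6 = 1
(Q ∧ (~P → (Q → P))) ∧ (P → ~Q) = 1/6 ∧ 1 = 1/6
Q → Q = 1/6 → 1/6 = 1
~(Q → Q) = ~1 = 0
~~(Q → Q) = ~0 = 1
~~~(Q → Q) = ~1 = 0
((Q ∧ (~P → (Q → P))) ∧ (P → ~Q)) → ~~~(Q → Q) = 1/6 → 0 = 5/6
Q → Q = 1/6 → 1/6 = 1
P ∧ (Q → Q) = 5/6 ∧ 1 = 5/6
Q → Q = 1/6 → 1/6 = 1
(P ∧ (Q → Q)) → (Q → Q) = 5/6 → 1 = 1
Q ∧ Q = 1/6 ∧ 1/6 = 1/6
(Q ∧ Q) → Q = 1/6 → 1/6 = 1
~((Q ∧ Q) → Q) = ~1 = 0
((P ∧ (Q → Q)) → (Q → Q)) → ~((Q ∧ Q) → Q) = 1 → 0 = 0
P ∨ Q = 5/6 ∨ 1/6 = 5/6
~(P ∨ Q) = ~5/6 = 1/6
P ↔ Q = 5/6 ↔ 1/6 = 1/3
~P = ~5/6 = 1/6
(P ↔ Q) ∧ ~P = 1/3 ∧ 1/6 = 1/6
~(P ∨ Q) → ((P ↔ Q) ∧ ~P) = 1/6 → 1/6 = 1
Q ∨ P = 1/6 ∨ 5/6 = 5/6
P → Q = 5/6 → 1/6 = 1/3
(Q ∨ P) ∨ (P → Q) = 5/6 ∨ 1/3 = 5/6
~Q = ~1/6 = 5/6
((Q ∨ P) ∨ (P → Q)) → ~Q = 5/6 → 5/6 = 1
(~(P ∨ Q) → ((P ↔ Q) ∧ ~P)) → (((Q ∨ P) ∨ (P → Q)) → ~Q) = 1 → 1 = 1
(((P ∧ (Q → Q)) → (Q → Q)) → ~((Q ∧ Q) → Q)) ∨ ((~(P ∨ Q) → ((P ↔ Q) ∧ ~P)) → (((Q ∨ P) ∨ (P → Q)) → ~Q)) = 0 ∨ 1 = 1
(((Q ∧ (~P → (Q → P))) ∧ (P → ~Q)) → ~~~(Q → Q)) ↔ ((((P ∧ (Q → Q)) → (Q → Q)) → ~((Q ∧ Q) → Q)) ∨ ((~(P ∨ Q) → ((P ↔ Q) ∧ ~P)) → (((Q ∨ P) ∨ (P → Q)) → ~Q))) = 5/6 ↔ 1 = 5/6

5/6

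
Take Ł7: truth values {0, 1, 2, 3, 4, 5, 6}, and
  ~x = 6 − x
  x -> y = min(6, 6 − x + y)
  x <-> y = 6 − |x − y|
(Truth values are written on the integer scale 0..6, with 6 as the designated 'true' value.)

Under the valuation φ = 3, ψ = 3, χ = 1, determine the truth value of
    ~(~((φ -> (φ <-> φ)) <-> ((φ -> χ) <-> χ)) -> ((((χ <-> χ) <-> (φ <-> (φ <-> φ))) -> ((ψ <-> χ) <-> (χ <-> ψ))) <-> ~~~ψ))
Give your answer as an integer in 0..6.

φ <-> φ = 3 <-> 3 = 6
φ -> (φ <-> φ) = 3 -> 6 = 6
φ -> χ = 3 -> 1 = 4
(φ -> χ) <-> χ = 4 <-> 1 = 3
(φ -> (φ <-> φ)) <-> ((φ -> χ) <-> χ) = 6 <-> 3 = 3
~((φ -> (φ <-> φ)) <-> ((φ -> χ) <-> χ)) = ~3 = 3
χ <-> χ = 1 <-> 1 = 6
φ <-> φ = 3 <-> 3 = 6
φ <-> (φ <-> φ) = 3 <-> 6 = 3
(χ <-> χ) <-> (φ <-> (φ <-> φ)) = 6 <-> 3 = 3
ψ <-> χ = 3 <-> 1 = 4
χ <-> ψ = 1 <-> 3 = 4
(ψ <-> χ) <-> (χ <-> ψ) = 4 <-> 4 = 6
((χ <-> χ) <-> (φ <-> (φ <-> φ))) -> ((ψ <-> χ) <-> (χ <-> ψ)) = 3 -> 6 = 6
~ψ = ~3 = 3
~~ψ = ~3 = 3
~~~ψ = ~3 = 3
(((χ <-> χ) <-> (φ <-> (φ <-> φ))) -> ((ψ <-> χ) <-> (χ <-> ψ))) <-> ~~~ψ = 6 <-> 3 = 3
~((φ -> (φ <-> φ)) <-> ((φ -> χ) <-> χ)) -> ((((χ <-> χ) <-> (φ <-> (φ <-> φ))) -> ((ψ <-> χ) <-> (χ <-> ψ))) <-> ~~~ψ) = 3 -> 3 = 6
~(~((φ -> (φ <-> φ)) <-> ((φ -> χ) <-> χ)) -> ((((χ <-> χ) <-> (φ <-> (φ <-> φ))) -> ((ψ <-> χ) <-> (χ <-> ψ))) <-> ~~~ψ)) = ~6 = 0

0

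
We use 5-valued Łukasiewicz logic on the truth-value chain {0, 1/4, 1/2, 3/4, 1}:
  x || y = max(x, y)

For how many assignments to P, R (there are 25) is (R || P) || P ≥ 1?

value 1: 9 assignments (counts)
value 3/4: 7 assignments
value 1/2: 5 assignments
value 1/4: 3 assignments
value 0: 1 assignment
So 9 of the 25 assignments meet the threshold.

9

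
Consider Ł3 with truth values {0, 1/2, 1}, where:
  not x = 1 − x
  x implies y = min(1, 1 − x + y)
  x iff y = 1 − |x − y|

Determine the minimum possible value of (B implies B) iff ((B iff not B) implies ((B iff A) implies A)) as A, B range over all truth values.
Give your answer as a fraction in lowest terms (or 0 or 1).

1/2

Take A = 0, B = 1/2:
B implies B = 1/2 implies 1/2 = 1
not B = not 1/2 = 1/2
B iff not B = 1/2 iff 1/2 = 1
B iff A = 1/2 iff 0 = 1/2
(B iff A) implies A = 1/2 implies 0 = 1/2
(B iff not B) implies ((B iff A) implies A) = 1 implies 1/2 = 1/2
(B implies B) iff ((B iff not B) implies ((B iff A) implies A)) = 1 iff 1/2 = 1/2
No assignment yields a value below 1/2, so this is the minimum.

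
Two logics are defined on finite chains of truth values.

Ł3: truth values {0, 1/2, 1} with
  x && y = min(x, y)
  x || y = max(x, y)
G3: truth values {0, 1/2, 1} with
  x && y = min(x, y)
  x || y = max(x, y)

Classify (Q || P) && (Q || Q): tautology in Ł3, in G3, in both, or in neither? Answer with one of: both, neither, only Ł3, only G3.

In Ł3: at P = 0, Q = 0 the value is 0 — not a tautology.
In G3: at P = 0, Q = 0 the value is 0 — not a tautology.

neither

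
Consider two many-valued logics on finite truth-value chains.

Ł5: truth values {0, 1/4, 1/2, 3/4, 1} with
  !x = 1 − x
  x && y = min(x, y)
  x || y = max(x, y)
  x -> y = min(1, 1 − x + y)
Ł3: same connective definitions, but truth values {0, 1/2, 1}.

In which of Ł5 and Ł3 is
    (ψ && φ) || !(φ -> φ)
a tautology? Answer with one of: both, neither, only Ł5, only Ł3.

neither

In Ł5: at φ = 0, ψ = 0 the value is 0 — not a tautology.
In Ł3: at φ = 0, ψ = 0 the value is 0 — not a tautology.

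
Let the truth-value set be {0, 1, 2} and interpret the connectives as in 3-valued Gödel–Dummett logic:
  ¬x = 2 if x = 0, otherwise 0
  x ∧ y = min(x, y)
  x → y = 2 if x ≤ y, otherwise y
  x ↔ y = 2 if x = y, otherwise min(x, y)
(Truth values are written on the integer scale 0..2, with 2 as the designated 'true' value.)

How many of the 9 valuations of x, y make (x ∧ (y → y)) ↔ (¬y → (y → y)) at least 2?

x = 0, y = 0 ↦ 0  <
x = 0, y = 1 ↦ 0  <
x = 0, y = 2 ↦ 0  <
x = 1, y = 0 ↦ 1  <
x = 1, y = 1 ↦ 1  <
x = 1, y = 2 ↦ 1  <
x = 2, y = 0 ↦ 2  ≥
x = 2, y = 1 ↦ 2  ≥
x = 2, y = 2 ↦ 2  ≥
So 3 of the 9 assignments meet the threshold.

3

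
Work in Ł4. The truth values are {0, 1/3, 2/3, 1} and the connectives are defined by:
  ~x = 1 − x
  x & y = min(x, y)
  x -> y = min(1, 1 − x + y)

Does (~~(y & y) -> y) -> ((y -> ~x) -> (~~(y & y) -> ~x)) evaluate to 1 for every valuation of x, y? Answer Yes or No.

Yes

x = 0, y = 0 ↦ 1
x = 0, y = 1/3 ↦ 1
x = 0, y = 2/3 ↦ 1
x = 0, y = 1 ↦ 1
x = 1/3, y = 0 ↦ 1
x = 1/3, y = 1/3 ↦ 1
x = 1/3, y = 2/3 ↦ 1
x = 1/3, y = 1 ↦ 1
x = 2/3, y = 0 ↦ 1
x = 2/3, y = 1/3 ↦ 1
x = 2/3, y = 2/3 ↦ 1
x = 2/3, y = 1 ↦ 1
x = 1, y = 0 ↦ 1
x = 1, y = 1/3 ↦ 1
x = 1, y = 2/3 ↦ 1
x = 1, y = 1 ↦ 1
Every assignment gives a value ≥ 1.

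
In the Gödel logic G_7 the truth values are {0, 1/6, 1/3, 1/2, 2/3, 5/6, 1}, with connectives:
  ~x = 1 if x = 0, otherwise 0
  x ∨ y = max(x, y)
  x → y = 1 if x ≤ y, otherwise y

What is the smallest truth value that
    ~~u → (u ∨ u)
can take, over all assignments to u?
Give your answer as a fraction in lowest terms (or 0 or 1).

1/6

Take u = 1/6:
~u = ~1/6 = 0
~~u = ~0 = 1
u ∨ u = 1/6 ∨ 1/6 = 1/6
~~u → (u ∨ u) = 1 → 1/6 = 1/6
No assignment yields a value below 1/6, so this is the minimum.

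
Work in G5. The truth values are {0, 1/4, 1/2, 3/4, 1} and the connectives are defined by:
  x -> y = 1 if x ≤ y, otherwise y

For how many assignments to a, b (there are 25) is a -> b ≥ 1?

15

value 1: 15 assignments (counts)
value 3/4: 1 assignment
value 1/2: 2 assignments
value 1/4: 3 assignments
value 0: 4 assignments
So 15 of the 25 assignments meet the threshold.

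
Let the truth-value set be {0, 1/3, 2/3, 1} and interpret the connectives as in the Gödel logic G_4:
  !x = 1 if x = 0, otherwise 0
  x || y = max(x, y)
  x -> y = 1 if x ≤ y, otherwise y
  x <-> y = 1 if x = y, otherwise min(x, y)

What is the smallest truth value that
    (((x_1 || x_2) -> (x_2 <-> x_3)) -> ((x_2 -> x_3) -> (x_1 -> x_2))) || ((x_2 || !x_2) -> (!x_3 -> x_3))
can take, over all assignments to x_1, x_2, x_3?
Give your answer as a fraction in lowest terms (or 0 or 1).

0

Take x_1 = 1/3, x_2 = 0, x_3 = 0:
x_1 || x_2 = 1/3 || 0 = 1/3
x_2 <-> x_3 = 0 <-> 0 = 1
(x_1 || x_2) -> (x_2 <-> x_3) = 1/3 -> 1 = 1
x_2 -> x_3 = 0 -> 0 = 1
x_1 -> x_2 = 1/3 -> 0 = 0
(x_2 -> x_3) -> (x_1 -> x_2) = 1 -> 0 = 0
((x_1 || x_2) -> (x_2 <-> x_3)) -> ((x_2 -> x_3) -> (x_1 -> x_2)) = 1 -> 0 = 0
!x_2 = !0 = 1
x_2 || !x_2 = 0 || 1 = 1
!x_3 = !0 = 1
!x_3 -> x_3 = 1 -> 0 = 0
(x_2 || !x_2) -> (!x_3 -> x_3) = 1 -> 0 = 0
(((x_1 || x_2) -> (x_2 <-> x_3)) -> ((x_2 -> x_3) -> (x_1 -> x_2))) || ((x_2 || !x_2) -> (!x_3 -> x_3)) = 0 || 0 = 0
No assignment yields a value below 0, so this is the minimum.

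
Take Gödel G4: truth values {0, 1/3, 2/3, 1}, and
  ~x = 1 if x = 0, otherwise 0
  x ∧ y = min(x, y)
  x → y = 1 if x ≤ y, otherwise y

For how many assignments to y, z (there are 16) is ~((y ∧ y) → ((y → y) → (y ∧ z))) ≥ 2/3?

3

y = 0, z = 0 ↦ 0  <
y = 0, z = 1/3 ↦ 0  <
y = 0, z = 2/3 ↦ 0  <
y = 0, z = 1 ↦ 0  <
y = 1/3, z = 0 ↦ 1  ≥
y = 1/3, z = 1/3 ↦ 0  <
y = 1/3, z = 2/3 ↦ 0  <
y = 1/3, z = 1 ↦ 0  <
y = 2/3, z = 0 ↦ 1  ≥
y = 2/3, z = 1/3 ↦ 0  <
y = 2/3, z = 2/3 ↦ 0  <
y = 2/3, z = 1 ↦ 0  <
y = 1, z = 0 ↦ 1  ≥
y = 1, z = 1/3 ↦ 0  <
y = 1, z = 2/3 ↦ 0  <
y = 1, z = 1 ↦ 0  <
So 3 of the 16 assignments meet the threshold.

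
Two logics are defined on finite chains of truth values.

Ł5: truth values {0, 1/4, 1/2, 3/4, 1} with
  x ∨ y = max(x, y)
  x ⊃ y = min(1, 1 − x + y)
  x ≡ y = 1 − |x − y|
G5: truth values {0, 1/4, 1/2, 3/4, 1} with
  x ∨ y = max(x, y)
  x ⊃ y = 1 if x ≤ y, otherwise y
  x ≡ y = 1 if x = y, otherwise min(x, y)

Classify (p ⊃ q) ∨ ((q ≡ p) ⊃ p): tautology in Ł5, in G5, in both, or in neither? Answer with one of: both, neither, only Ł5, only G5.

In Ł5: at p = 1/4, q = 0 the value is 3/4 — not a tautology.
In G5: every assignment gives 1 — tautology.

only G5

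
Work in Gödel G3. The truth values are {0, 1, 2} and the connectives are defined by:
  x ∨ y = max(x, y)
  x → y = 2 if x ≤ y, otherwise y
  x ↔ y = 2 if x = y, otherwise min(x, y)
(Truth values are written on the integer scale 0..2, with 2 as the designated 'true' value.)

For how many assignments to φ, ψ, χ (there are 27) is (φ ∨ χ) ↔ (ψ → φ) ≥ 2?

value 2: 16 assignments (counts)
value 1: 6 assignments
value 0: 5 assignments
So 16 of the 27 assignments meet the threshold.

16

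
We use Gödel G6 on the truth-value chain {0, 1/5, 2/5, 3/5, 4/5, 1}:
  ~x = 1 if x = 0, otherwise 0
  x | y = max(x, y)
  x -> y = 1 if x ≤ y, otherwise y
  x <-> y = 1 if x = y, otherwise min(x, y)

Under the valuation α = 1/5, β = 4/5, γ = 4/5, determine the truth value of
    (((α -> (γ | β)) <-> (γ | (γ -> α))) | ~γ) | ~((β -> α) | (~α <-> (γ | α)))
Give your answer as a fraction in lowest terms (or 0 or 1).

γ | β = 4/5 | 4/5 = 4/5
α -> (γ | β) = 1/5 -> 4/5 = 1
γ -> α = 4/5 -> 1/5 = 1/5
γ | (γ -> α) = 4/5 | 1/5 = 4/5
(α -> (γ | β)) <-> (γ | (γ -> α)) = 1 <-> 4/5 = 4/5
~γ = ~4/5 = 0
((α -> (γ | β)) <-> (γ | (γ -> α))) | ~γ = 4/5 | 0 = 4/5
β -> α = 4/5 -> 1/5 = 1/5
~α = ~1/5 = 0
γ | α = 4/5 | 1/5 = 4/5
~α <-> (γ | α) = 0 <-> 4/5 = 0
(β -> α) | (~α <-> (γ | α)) = 1/5 | 0 = 1/5
~((β -> α) | (~α <-> (γ | α))) = ~1/5 = 0
(((α -> (γ | β)) <-> (γ | (γ -> α))) | ~γ) | ~((β -> α) | (~α <-> (γ | α))) = 4/5 | 0 = 4/5

4/5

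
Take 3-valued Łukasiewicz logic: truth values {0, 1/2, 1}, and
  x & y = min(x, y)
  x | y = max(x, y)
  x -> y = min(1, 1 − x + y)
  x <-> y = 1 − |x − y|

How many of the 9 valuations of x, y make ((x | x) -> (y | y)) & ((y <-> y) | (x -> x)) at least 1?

6

x = 0, y = 0 ↦ 1  ≥
x = 0, y = 1/2 ↦ 1  ≥
x = 0, y = 1 ↦ 1  ≥
x = 1/2, y = 0 ↦ 1/2  <
x = 1/2, y = 1/2 ↦ 1  ≥
x = 1/2, y = 1 ↦ 1  ≥
x = 1, y = 0 ↦ 0  <
x = 1, y = 1/2 ↦ 1/2  <
x = 1, y = 1 ↦ 1  ≥
So 6 of the 9 assignments meet the threshold.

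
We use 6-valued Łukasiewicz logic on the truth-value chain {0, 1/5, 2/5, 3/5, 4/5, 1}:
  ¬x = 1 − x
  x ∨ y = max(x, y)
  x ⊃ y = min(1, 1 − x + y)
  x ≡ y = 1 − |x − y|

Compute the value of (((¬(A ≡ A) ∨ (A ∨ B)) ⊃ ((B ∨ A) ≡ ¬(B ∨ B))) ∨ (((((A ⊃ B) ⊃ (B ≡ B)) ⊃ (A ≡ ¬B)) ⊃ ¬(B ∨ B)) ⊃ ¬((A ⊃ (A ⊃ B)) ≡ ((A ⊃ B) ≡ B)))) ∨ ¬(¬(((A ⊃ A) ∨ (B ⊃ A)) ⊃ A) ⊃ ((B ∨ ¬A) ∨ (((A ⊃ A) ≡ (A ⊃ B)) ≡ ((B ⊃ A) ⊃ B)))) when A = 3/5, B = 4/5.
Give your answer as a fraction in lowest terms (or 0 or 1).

3/5

A ≡ A = 3/5 ≡ 3/5 = 1
¬(A ≡ A) = ¬1 = 0
A ∨ B = 3/5 ∨ 4/5 = 4/5
¬(A ≡ A) ∨ (A ∨ B) = 0 ∨ 4/5 = 4/5
B ∨ A = 4/5 ∨ 3/5 = 4/5
B ∨ B = 4/5 ∨ 4/5 = 4/5
¬(B ∨ B) = ¬4/5 = 1/5
(B ∨ A) ≡ ¬(B ∨ B) = 4/5 ≡ 1/5 = 2/5
(¬(A ≡ A) ∨ (A ∨ B)) ⊃ ((B ∨ A) ≡ ¬(B ∨ B)) = 4/5 ⊃ 2/5 = 3/5
A ⊃ B = 3/5 ⊃ 4/5 = 1
B ≡ B = 4/5 ≡ 4/5 = 1
(A ⊃ B) ⊃ (B ≡ B) = 1 ⊃ 1 = 1
¬B = ¬4/5 = 1/5
A ≡ ¬B = 3/5 ≡ 1/5 = 3/5
((A ⊃ B) ⊃ (B ≡ B)) ⊃ (A ≡ ¬B) = 1 ⊃ 3/5 = 3/5
B ∨ B = 4/5 ∨ 4/5 = 4/5
¬(B ∨ B) = ¬4/5 = 1/5
(((A ⊃ B) ⊃ (B ≡ B)) ⊃ (A ≡ ¬B)) ⊃ ¬(B ∨ B) = 3/5 ⊃ 1/5 = 3/5
A ⊃ B = 3/5 ⊃ 4/5 = 1
A ⊃ (A ⊃ B) = 3/5 ⊃ 1 = 1
A ⊃ B = 3/5 ⊃ 4/5 = 1
(A ⊃ B) ≡ B = 1 ≡ 4/5 = 4/5
(A ⊃ (A ⊃ B)) ≡ ((A ⊃ B) ≡ B) = 1 ≡ 4/5 = 4/5
¬((A ⊃ (A ⊃ B)) ≡ ((A ⊃ B) ≡ B)) = ¬4/5 = 1/5
((((A ⊃ B) ⊃ (B ≡ B)) ⊃ (A ≡ ¬B)) ⊃ ¬(B ∨ B)) ⊃ ¬((A ⊃ (A ⊃ B)) ≡ ((A ⊃ B) ≡ B)) = 3/5 ⊃ 1/5 = 3/5
((¬(A ≡ A) ∨ (A ∨ B)) ⊃ ((B ∨ A) ≡ ¬(B ∨ B))) ∨ (((((A ⊃ B) ⊃ (B ≡ B)) ⊃ (A ≡ ¬B)) ⊃ ¬(B ∨ B)) ⊃ ¬((A ⊃ (A ⊃ B)) ≡ ((A ⊃ B) ≡ B))) = 3/5 ∨ 3/5 = 3/5
A ⊃ A = 3/5 ⊃ 3/5 = 1
B ⊃ A = 4/5 ⊃ 3/5 = 4/5
(A ⊃ A) ∨ (B ⊃ A) = 1 ∨ 4/5 = 1
((A ⊃ A) ∨ (B ⊃ A)) ⊃ A = 1 ⊃ 3/5 = 3/5
¬(((A ⊃ A) ∨ (B ⊃ A)) ⊃ A) = ¬3/5 = 2/5
¬A = ¬3/5 = 2/5
B ∨ ¬A = 4/5 ∨ 2/5 = 4/5
A ⊃ A = 3/5 ⊃ 3/5 = 1
A ⊃ B = 3/5 ⊃ 4/5 = 1
(A ⊃ A) ≡ (A ⊃ B) = 1 ≡ 1 = 1
B ⊃ A = 4/5 ⊃ 3/5 = 4/5
(B ⊃ A) ⊃ B = 4/5 ⊃ 4/5 = 1
((A ⊃ A) ≡ (A ⊃ B)) ≡ ((B ⊃ A) ⊃ B) = 1 ≡ 1 = 1
(B ∨ ¬A) ∨ (((A ⊃ A) ≡ (A ⊃ B)) ≡ ((B ⊃ A) ⊃ B)) = 4/5 ∨ 1 = 1
¬(((A ⊃ A) ∨ (B ⊃ A)) ⊃ A) ⊃ ((B ∨ ¬A) ∨ (((A ⊃ A) ≡ (A ⊃ B)) ≡ ((B ⊃ A) ⊃ B))) = 2/5 ⊃ 1 = 1
¬(¬(((A ⊃ A) ∨ (B ⊃ A)) ⊃ A) ⊃ ((B ∨ ¬A) ∨ (((A ⊃ A) ≡ (A ⊃ B)) ≡ ((B ⊃ A) ⊃ B)))) = ¬1 = 0
(((¬(A ≡ A) ∨ (A ∨ B)) ⊃ ((B ∨ A) ≡ ¬(B ∨ B))) ∨ (((((A ⊃ B) ⊃ (B ≡ B)) ⊃ (A ≡ ¬B)) ⊃ ¬(B ∨ B)) ⊃ ¬((A ⊃ (A ⊃ B)) ≡ ((A ⊃ B) ≡ B)))) ∨ ¬(¬(((A ⊃ A) ∨ (B ⊃ A)) ⊃ A) ⊃ ((B ∨ ¬A) ∨ (((A ⊃ A) ≡ (A ⊃ B)) ≡ ((B ⊃ A) ⊃ B)))) = 3/5 ∨ 0 = 3/5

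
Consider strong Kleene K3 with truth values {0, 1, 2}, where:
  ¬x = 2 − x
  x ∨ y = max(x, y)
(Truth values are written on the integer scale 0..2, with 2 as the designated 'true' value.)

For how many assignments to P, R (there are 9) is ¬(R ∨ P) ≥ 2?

1

P = 0, R = 0 ↦ 2  ≥
P = 0, R = 1 ↦ 1  <
P = 0, R = 2 ↦ 0  <
P = 1, R = 0 ↦ 1  <
P = 1, R = 1 ↦ 1  <
P = 1, R = 2 ↦ 0  <
P = 2, R = 0 ↦ 0  <
P = 2, R = 1 ↦ 0  <
P = 2, R = 2 ↦ 0  <
So 1 of the 9 assignments meets the threshold.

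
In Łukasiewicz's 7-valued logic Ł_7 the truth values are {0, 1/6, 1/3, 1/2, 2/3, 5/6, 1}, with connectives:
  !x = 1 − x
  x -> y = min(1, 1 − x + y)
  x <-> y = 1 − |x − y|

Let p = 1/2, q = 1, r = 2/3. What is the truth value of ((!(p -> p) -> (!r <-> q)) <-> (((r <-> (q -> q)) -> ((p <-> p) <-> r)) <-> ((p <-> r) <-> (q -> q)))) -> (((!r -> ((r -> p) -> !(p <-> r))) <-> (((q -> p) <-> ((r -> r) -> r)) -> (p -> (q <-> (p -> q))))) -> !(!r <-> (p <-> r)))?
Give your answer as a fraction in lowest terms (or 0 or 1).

2/3

p -> p = 1/2 -> 1/2 = 1
!(p -> p) = !1 = 0
!r = !2/3 = 1/3
!r <-> q = 1/3 <-> 1 = 1/3
!(p -> p) -> (!r <-> q) = 0 -> 1/3 = 1
q -> q = 1 -> 1 = 1
r <-> (q -> q) = 2/3 <-> 1 = 2/3
p <-> p = 1/2 <-> 1/2 = 1
(p <-> p) <-> r = 1 <-> 2/3 = 2/3
(r <-> (q -> q)) -> ((p <-> p) <-> r) = 2/3 -> 2/3 = 1
p <-> r = 1/2 <-> 2/3 = 5/6
q -> q = 1 -> 1 = 1
(p <-> r) <-> (q -> q) = 5/6 <-> 1 = 5/6
((r <-> (q -> q)) -> ((p <-> p) <-> r)) <-> ((p <-> r) <-> (q -> q)) = 1 <-> 5/6 = 5/6
(!(p -> p) -> (!r <-> q)) <-> (((r <-> (q -> q)) -> ((p <-> p) <-> r)) <-> ((p <-> r) <-> (q -> q))) = 1 <-> 5/6 = 5/6
!r = !2/3 = 1/3
r -> p = 2/3 -> 1/2 = 5/6
p <-> r = 1/2 <-> 2/3 = 5/6
!(p <-> r) = !5/6 = 1/6
(r -> p) -> !(p <-> r) = 5/6 -> 1/6 = 1/3
!r -> ((r -> p) -> !(p <-> r)) = 1/3 -> 1/3 = 1
q -> p = 1 -> 1/2 = 1/2
r -> r = 2/3 -> 2/3 = 1
(r -> r) -> r = 1 -> 2/3 = 2/3
(q -> p) <-> ((r -> r) -> r) = 1/2 <-> 2/3 = 5/6
p -> q = 1/2 -> 1 = 1
q <-> (p -> q) = 1 <-> 1 = 1
p -> (q <-> (p -> q)) = 1/2 -> 1 = 1
((q -> p) <-> ((r -> r) -> r)) -> (p -> (q <-> (p -> q))) = 5/6 -> 1 = 1
(!r -> ((r -> p) -> !(p <-> r))) <-> (((q -> p) <-> ((r -> r) -> r)) -> (p -> (q <-> (p -> q)))) = 1 <-> 1 = 1
!r = !2/3 = 1/3
p <-> r = 1/2 <-> 2/3 = 5/6
!r <-> (p <-> r) = 1/3 <-> 5/6 = 1/2
!(!r <-> (p <-> r)) = !1/2 = 1/2
((!r -> ((r -> p) -> !(p <-> r))) <-> (((q -> p) <-> ((r -> r) -> r)) -> (p -> (q <-> (p -> q))))) -> !(!r <-> (p <-> r)) = 1 -> 1/2 = 1/2
((!(p -> p) -> (!r <-> q)) <-> (((r <-> (q -> q)) -> ((p <-> p) <-> r)) <-> ((p <-> r) <-> (q -> q)))) -> (((!r -> ((r -> p) -> !(p <-> r))) <-> (((q -> p) <-> ((r -> r) -> r)) -> (p -> (q <-> (p -> q))))) -> !(!r <-> (p <-> r))) = 5/6 -> 1/2 = 2/3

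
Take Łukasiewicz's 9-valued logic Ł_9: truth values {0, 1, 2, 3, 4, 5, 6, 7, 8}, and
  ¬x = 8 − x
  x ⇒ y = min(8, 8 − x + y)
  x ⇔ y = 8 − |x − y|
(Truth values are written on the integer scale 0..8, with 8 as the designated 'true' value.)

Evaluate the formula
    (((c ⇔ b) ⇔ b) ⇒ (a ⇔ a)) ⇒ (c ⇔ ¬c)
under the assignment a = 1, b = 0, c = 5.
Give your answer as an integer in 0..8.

c ⇔ b = 5 ⇔ 0 = 3
(c ⇔ b) ⇔ b = 3 ⇔ 0 = 5
a ⇔ a = 1 ⇔ 1 = 8
((c ⇔ b) ⇔ b) ⇒ (a ⇔ a) = 5 ⇒ 8 = 8
¬c = ¬5 = 3
c ⇔ ¬c = 5 ⇔ 3 = 6
(((c ⇔ b) ⇔ b) ⇒ (a ⇔ a)) ⇒ (c ⇔ ¬c) = 8 ⇒ 6 = 6

6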